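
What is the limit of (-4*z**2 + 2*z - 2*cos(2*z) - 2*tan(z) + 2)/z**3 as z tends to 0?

Substitution gives 0/0 (the numerator vanishes to order 3).
Expand each term to order z^3: the coefficient of z^3 in -2·tan(z) is -2/3 and in -2·cos(2z) is 0.
Lower-order terms cancel with the polynomial part, so the numerator is (-2/3)·z^3 + o(z^3), and the limit is (-2/3)/(1) = -2/3.

-2/3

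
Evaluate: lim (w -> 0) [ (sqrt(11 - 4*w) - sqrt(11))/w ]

A 0/0 form; rationalise with √(11 - 4w) + √11. This collapses the numerator to -4w, leaving -4/(√(11 - 4w) + √11) → -4/(2√11) = -2*√(11)/11.

-2*√(11)/11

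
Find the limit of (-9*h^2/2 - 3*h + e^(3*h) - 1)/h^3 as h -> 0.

9/2

Direct substitution gives 0/0.
Apply L'Hôpital: lim (-9*h + 3*e^(3*h) - 3)/(3*h^2), still 0/0.
Apply L'Hôpital: lim (9*e^(3*h) - 9)/(6*h), still 0/0.
After 3 applications of L'Hôpital's rule the quotient is (27*e^(3*h))/(6); substituting h = 0 gives 9/2.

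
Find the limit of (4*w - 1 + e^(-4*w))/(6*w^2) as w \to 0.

Direct substitution gives 0/0.
Apply L'Hôpital: lim (4 - 4*e^(-4*w))/(12*w), still 0/0.
After 2 applications of L'Hôpital's rule the quotient is (16*e^(-4*w))/(12); substituting w = 0 gives 4/3.

4/3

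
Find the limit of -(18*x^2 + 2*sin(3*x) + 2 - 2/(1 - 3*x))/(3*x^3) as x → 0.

21

Substitution gives 0/0; apply L'Hôpital's rule 3 times.
After differentiating numerator and denominator 3 times the quotient is (-54*cos(3*x) - 324/(3*x - 1)^4)/(-18); at x = 0 this is 21.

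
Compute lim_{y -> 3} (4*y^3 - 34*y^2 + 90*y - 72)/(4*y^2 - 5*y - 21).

Direct substitution gives 0/0, so factor. Both numerator and denominator have (y - 3) as a factor.
After cancelling, the expression reduces to (4*y^2 - 22*y + 24)/(4*y + 7).
Substituting y = 3 gives -6/19.

-6/19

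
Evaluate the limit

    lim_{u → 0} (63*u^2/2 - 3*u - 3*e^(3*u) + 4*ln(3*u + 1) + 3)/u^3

45/2

Substitution gives 0/0 (the numerator vanishes to order 3).
Expand each term to order u^3: the coefficient of u^3 in 4·ln(1 + 3u) is 36 and in -3·e^(3u) is -27/2.
Lower-order terms cancel with the polynomial part, so the numerator is (45/2)·u^3 + o(u^3), and the limit is (45/2)/(1) = 45/2.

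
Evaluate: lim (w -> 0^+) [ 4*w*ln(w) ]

0

This is a 0·(−∞) form. Rewrite as 4·ln(w) / w^(−1) and apply L'Hôpital:
the derivative quotient is 4·(1/w) / (−1·w^(−2)) = (-4/1)·w^1 → 0.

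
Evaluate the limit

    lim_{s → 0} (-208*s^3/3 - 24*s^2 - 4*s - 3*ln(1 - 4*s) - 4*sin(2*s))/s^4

192

Substitution gives 0/0 (the numerator vanishes to order 4).
Expand each term to order s^4: the coefficient of s^4 in -3·ln(1 - 4s) is 192 and in -4·sin(2s) is 0.
Lower-order terms cancel with the polynomial part, so the numerator is (192)·s^4 + o(s^4), and the limit is (192)/(1) = 192.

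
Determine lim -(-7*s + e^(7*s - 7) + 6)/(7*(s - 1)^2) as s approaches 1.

-7/2

Direct substitution gives 0/0.
Apply L'Hôpital: lim (7*e^(7*s - 7) - 7)/(14 - 14*s), still 0/0.
After 2 applications of L'Hôpital's rule the quotient is (49*e^(7*s - 7))/(-14); substituting s = 1 gives -7/2.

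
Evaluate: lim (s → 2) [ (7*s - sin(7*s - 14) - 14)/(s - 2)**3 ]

Direct substitution gives 0/0.
Apply L'Hôpital: lim (7 - 7*cos(7*s - 14))/(3*(s - 2)^2), still 0/0.
Apply L'Hôpital: lim (49*sin(7*s - 14))/(6*s - 12), still 0/0.
After 3 applications of L'Hôpital's rule the quotient is (343*cos(7*s - 14))/(6); substituting s = 2 gives 343/6.

343/6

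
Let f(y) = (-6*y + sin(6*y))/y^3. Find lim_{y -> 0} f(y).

-36

Direct substitution gives 0/0.
Apply L'Hôpital: lim (6*cos(6*y) - 6)/(3*y^2), still 0/0.
Apply L'Hôpital: lim (-36*sin(6*y))/(6*y), still 0/0.
After 3 applications of L'Hôpital's rule the quotient is (-216*cos(6*y))/(6); substituting y = 0 gives -36.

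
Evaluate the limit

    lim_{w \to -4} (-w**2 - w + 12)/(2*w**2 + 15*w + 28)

-7

At w = -4 both the top and bottom vanish — a removable singularity. Factoring out (w + 4) from each leaves (3 - w)/(2*w + 7), which at w = -4 equals -7.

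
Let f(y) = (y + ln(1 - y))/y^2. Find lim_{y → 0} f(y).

Direct substitution gives 0/0.
Apply L'Hôpital: lim (1 - 1/(1 - y))/(2*y), still 0/0.
After 2 applications of L'Hôpital's rule the quotient is (-1/(1 - y)^2)/(2); substituting y = 0 gives -1/2.

-1/2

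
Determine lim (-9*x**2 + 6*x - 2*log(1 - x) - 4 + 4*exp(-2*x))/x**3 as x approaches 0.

-14/3

Substitution gives 0/0; apply L'Hôpital's rule 3 times.
After differentiating numerator and denominator 3 times the quotient is (-32*e^(-2*x) - 4/(x - 1)^3)/(6); at x = 0 this is -14/3.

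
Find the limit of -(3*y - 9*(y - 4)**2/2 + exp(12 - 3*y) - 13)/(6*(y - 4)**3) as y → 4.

3/4

Direct substitution gives 0/0.
Apply L'Hôpital: lim (-9*y - 3*e^(12 - 3*y) + 39)/(-18*(y - 4)^2), still 0/0.
Apply L'Hôpital: lim (9*e^(12 - 3*y) - 9)/(144 - 36*y), still 0/0.
After 3 applications of L'Hôpital's rule the quotient is (-27*e^(12 - 3*y))/(-36); substituting y = 4 gives 3/4.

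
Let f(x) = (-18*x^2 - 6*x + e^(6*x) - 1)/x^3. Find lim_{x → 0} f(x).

Direct substitution gives 0/0.
Apply L'Hôpital: lim (-36*x + 6*e^(6*x) - 6)/(3*x^2), still 0/0.
Apply L'Hôpital: lim (36*e^(6*x) - 36)/(6*x), still 0/0.
After 3 applications of L'Hôpital's rule the quotient is (216*e^(6*x))/(6); substituting x = 0 gives 36.

36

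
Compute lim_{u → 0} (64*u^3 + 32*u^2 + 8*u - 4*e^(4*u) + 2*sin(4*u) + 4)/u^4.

Substitution gives 0/0; apply L'Hôpital's rule 4 times.
After differentiating numerator and denominator 4 times the quotient is (-1024*e^(4*u) + 512*sin(4*u))/(24); at u = 0 this is -128/3.

-128/3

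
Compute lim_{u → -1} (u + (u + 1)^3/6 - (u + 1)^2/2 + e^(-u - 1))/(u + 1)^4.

Direct substitution gives 0/0.
Apply L'Hôpital: lim (-u + (u + 1)^2/2 - e^(-u - 1))/(4*(u + 1)^3), still 0/0.
Apply L'Hôpital: lim (u + e^(-u - 1))/(12*(u + 1)^2), still 0/0.
Apply L'Hôpital: lim (1 - e^(-u - 1))/(24*u + 24), still 0/0.
After 4 applications of L'Hôpital's rule the quotient is (e^(-u - 1))/(24); substituting u = -1 gives 1/24.

1/24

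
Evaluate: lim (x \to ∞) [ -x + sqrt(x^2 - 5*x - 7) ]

-5/2

This has the form ∞ − ∞. Multiply and divide by the conjugate √(x^2 - 5*x - 7) + x.
That gives (-5x - 7) / (√(x^2 - 5*x - 7) + x).
Divide numerator and denominator by x: the limit is -5/(2·1) = -5/2.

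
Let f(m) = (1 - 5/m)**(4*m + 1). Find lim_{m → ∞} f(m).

Let L be the limit and take ln: ln L = lim (4m + 1)·ln(1 - 5/m) = lim (4m + 1)·(-5/m + O(1/m²)) = -20.
Hence L = e^(-20).

e^(-20)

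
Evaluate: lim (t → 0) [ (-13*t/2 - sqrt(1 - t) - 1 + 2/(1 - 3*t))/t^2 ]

Substitution gives 0/0 (the numerator vanishes to order 2).
Expand each term to order t^2: the coefficient of t^2 in −√(1 - t) is 1/8 and in 2·1/(1 - 3t) is 18.
Lower-order terms cancel with the polynomial part, so the numerator is (145/8)·t^2 + o(t^2), and the limit is (145/8)/(1) = 145/8.

145/8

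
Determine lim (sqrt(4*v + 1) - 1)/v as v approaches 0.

A 0/0 form; rationalise with √(1 + 4v) + √1. This collapses the numerator to 4v, leaving 4/(√(1 + 4v) + √1) → 4/(2√1) = 2.

2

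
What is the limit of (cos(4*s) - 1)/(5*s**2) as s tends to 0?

-8/5

Direct substitution gives 0/0.
Apply L'Hôpital: lim (-4*sin(4*s))/(10*s), still 0/0.
After 2 applications of L'Hôpital's rule the quotient is (-16*cos(4*s))/(10); substituting s = 0 gives -8/5.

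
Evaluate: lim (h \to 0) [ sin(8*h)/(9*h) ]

Substitution gives 0/0.
Write it as (8/9)·sin(8h)/(8h); since sin(u)/u → 1, the limit is 8/9.

8/9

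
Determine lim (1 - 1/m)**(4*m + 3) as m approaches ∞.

e^(-4)

Let L be the limit and take ln: ln L = lim (4m + 3)·ln(1 - 1/m) = lim (4m + 3)·(-1/m + O(1/m²)) = -4.
Hence L = e^(-4).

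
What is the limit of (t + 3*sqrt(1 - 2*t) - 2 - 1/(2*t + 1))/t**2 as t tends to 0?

Substitution gives 0/0 (the numerator vanishes to order 2).
Expand each term to order t^2: the coefficient of t^2 in −1/(1 + 2t) is -4 and in 3·√(1 - 2t) is -3/2.
Lower-order terms cancel with the polynomial part, so the numerator is (-11/2)·t^2 + o(t^2), and the limit is (-11/2)/(1) = -11/2.

-11/2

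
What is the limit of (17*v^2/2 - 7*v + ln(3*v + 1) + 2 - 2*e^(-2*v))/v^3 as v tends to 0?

35/3

Substitution gives 0/0 (the numerator vanishes to order 3).
Expand each term to order v^3: the coefficient of v^3 in -2·e^(-2v) is 8/3 and in ln(1 + 3v) is 9.
Lower-order terms cancel with the polynomial part, so the numerator is (35/3)·v^3 + o(v^3), and the limit is (35/3)/(1) = 35/3.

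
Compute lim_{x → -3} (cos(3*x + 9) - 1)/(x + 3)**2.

-9/2

Direct substitution gives 0/0.
Apply L'Hôpital: lim (-3*sin(3*x + 9))/(2*x + 6), still 0/0.
After 2 applications of L'Hôpital's rule the quotient is (-9*cos(3*x + 9))/(2); substituting x = -3 gives -9/2.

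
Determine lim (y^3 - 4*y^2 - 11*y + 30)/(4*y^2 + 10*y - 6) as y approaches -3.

-20/7

At y = -3 both the top and bottom vanish — a removable singularity. Factoring out (y + 3) from each leaves (y^2 - 7*y + 10)/(4*y - 2), which at y = -3 equals -20/7.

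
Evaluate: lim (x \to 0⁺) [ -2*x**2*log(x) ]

This is a 0·(−∞) form. Rewrite as -2·ln(x) / x^(−2) and apply L'Hôpital:
the derivative quotient is -2·(1/x) / (−2·x^(−3)) = (2/2)·x^2 → 0.

0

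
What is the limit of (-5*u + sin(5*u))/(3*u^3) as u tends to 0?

-125/18

Direct substitution gives 0/0.
Apply L'Hôpital: lim (5*cos(5*u) - 5)/(9*u^2), still 0/0.
Apply L'Hôpital: lim (-25*sin(5*u))/(18*u), still 0/0.
After 3 applications of L'Hôpital's rule the quotient is (-125*cos(5*u))/(18); substituting u = 0 gives -125/18.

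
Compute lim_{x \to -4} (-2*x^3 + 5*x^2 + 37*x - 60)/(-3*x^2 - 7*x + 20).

-99/17

Since x = -4 makes numerator and denominator zero, (x + 4) divides both.
Cancelling it gives (-2*x^2 + 13*x - 15)/(5 - 3*x); now plug in x = -4 to get -99/17.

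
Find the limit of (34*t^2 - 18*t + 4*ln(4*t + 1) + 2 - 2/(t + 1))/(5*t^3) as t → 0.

Substitution gives 0/0 (the numerator vanishes to order 3).
Expand each term to order t^3: the coefficient of t^3 in 4·ln(1 + 4t) is 256/3 and in -2·1/(1 + t) is 2.
Lower-order terms cancel with the polynomial part, so the numerator is (262/3)·t^3 + o(t^3), and the limit is (262/3)/(5) = 262/15.

262/15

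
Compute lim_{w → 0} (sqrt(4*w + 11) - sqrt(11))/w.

A 0/0 form; rationalise with √(11 + 4w) + √11. This collapses the numerator to 4w, leaving 4/(√(11 + 4w) + √11) → 4/(2√11) = 2*√(11)/11.

2*√(11)/11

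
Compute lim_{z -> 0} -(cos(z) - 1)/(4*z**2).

1/8

Direct substitution gives 0/0.
Apply L'Hôpital: lim (-sin(z))/(-8*z), still 0/0.
After 2 applications of L'Hôpital's rule the quotient is (-cos(z))/(-8); substituting z = 0 gives 1/8.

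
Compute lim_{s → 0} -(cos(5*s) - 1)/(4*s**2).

Direct substitution gives 0/0.
Apply L'Hôpital: lim (-5*sin(5*s))/(-8*s), still 0/0.
After 2 applications of L'Hôpital's rule the quotient is (-25*cos(5*s))/(-8); substituting s = 0 gives 25/8.

25/8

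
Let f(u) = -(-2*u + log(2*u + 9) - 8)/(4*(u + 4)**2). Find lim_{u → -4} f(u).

Direct substitution gives 0/0.
Apply L'Hôpital: lim (-2 + 2/(2*u + 9))/(-8*u - 32), still 0/0.
After 2 applications of L'Hôpital's rule the quotient is (-4/(2*u + 9)^2)/(-8); substituting u = -4 gives 1/2.

1/2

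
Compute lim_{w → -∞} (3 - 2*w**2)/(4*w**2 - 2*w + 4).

-1/2

Numerator and denominator both have degree 2.
Dividing every term by w^2, all lower-order terms vanish and the limit is the ratio of leading coefficients, -2/(4) = -1/2.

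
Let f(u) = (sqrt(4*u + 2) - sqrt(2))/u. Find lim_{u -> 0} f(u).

√(2)

Substitution gives 0/0. Multiply numerator and denominator by the conjugate √(2 + 4u) + √2.
The numerator becomes (2 + 4u) − 2 = 4u, so the expression simplifies to 4/(√(2 + 4u) + √2).
Letting u → 0 gives 4/(2√2) = √(2).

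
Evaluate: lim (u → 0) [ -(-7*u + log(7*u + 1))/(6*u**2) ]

Direct substitution gives 0/0.
Apply L'Hôpital: lim (-7 + 7/(7*u + 1))/(-12*u), still 0/0.
After 2 applications of L'Hôpital's rule the quotient is (-49/(7*u + 1)^2)/(-12); substituting u = 0 gives 49/12.

49/12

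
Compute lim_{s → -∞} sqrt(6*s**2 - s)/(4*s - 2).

For large |s|, √(6*s^2 - s) ≈ √6·|s| and the denominator ≈ 4s.
Since s → −∞, |s| = −s, giving −√6/(4) = -√(6)/4.

-√(6)/4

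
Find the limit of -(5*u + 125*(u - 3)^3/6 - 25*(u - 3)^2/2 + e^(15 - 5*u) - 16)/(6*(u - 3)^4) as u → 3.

Direct substitution gives 0/0.
Apply L'Hôpital: lim (-25*u + 125*(u - 3)^2/2 - 5*e^(15 - 5*u) + 80)/(-24*(u - 3)^3), still 0/0.
Apply L'Hôpital: lim (125*u + 25*e^(15 - 5*u) - 400)/(-72*(u - 3)^2), still 0/0.
Apply L'Hôpital: lim (125 - 125*e^(15 - 5*u))/(432 - 144*u), still 0/0.
After 4 applications of L'Hôpital's rule the quotient is (625*e^(15 - 5*u))/(-144); substituting u = 3 gives -625/144.

-625/144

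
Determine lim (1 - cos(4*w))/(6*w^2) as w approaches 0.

4/3

Substitution gives 0/0.
Use (1 − cos u)/u² → 1/2 with u = 4w: the limit is 4²/(2·6) = 4/3.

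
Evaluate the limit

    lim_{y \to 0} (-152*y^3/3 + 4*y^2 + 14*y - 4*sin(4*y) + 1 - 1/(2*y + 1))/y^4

Substitution gives 0/0; apply L'Hôpital's rule 4 times.
After differentiating numerator and denominator 4 times the quotient is (-1024*sin(4*y) - 384/(2*y + 1)^5)/(24); at y = 0 this is -16.

-16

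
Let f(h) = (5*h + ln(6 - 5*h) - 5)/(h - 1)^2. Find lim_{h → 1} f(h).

-25/2

Direct substitution gives 0/0.
Apply L'Hôpital: lim (5 - 5/(6 - 5*h))/(2*h - 2), still 0/0.
After 2 applications of L'Hôpital's rule the quotient is (-25/(6 - 5*h)^2)/(2); substituting h = 1 gives -25/2.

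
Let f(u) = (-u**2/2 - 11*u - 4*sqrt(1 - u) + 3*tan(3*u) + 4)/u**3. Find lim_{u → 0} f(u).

109/4

Substitution gives 0/0 (the numerator vanishes to order 3).
Expand each term to order u^3: the coefficient of u^3 in -4·√(1 - u) is 1/4 and in 3·tan(3u) is 27.
Lower-order terms cancel with the polynomial part, so the numerator is (109/4)·u^3 + o(u^3), and the limit is (109/4)/(1) = 109/4.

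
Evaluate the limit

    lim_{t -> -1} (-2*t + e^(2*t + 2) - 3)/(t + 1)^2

2

Direct substitution gives 0/0.
Apply L'Hôpital: lim (2*e^(2*t + 2) - 2)/(2*t + 2), still 0/0.
After 2 applications of L'Hôpital's rule the quotient is (4*e^(2*t + 2))/(2); substituting t = -1 gives 2.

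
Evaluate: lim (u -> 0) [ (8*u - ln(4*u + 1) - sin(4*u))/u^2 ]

8

Substitution gives 0/0; apply L'Hôpital's rule 2 times.
After differentiating numerator and denominator 2 times the quotient is (16*sin(4*u) + 16/(4*u + 1)^2)/(2); at u = 0 this is 8.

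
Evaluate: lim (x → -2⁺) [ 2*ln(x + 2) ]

-∞

As x → -2⁺, x + 2 → 0⁺ and ln(x + 2) → −∞.
Multiplying by 2 gives -∞.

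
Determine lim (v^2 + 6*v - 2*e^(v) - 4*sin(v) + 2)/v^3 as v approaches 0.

1/3

Substitution gives 0/0 (the numerator vanishes to order 3).
Expand each term to order v^3: the coefficient of v^3 in -4·sin(v) is 2/3 and in -2·e^(v) is -1/3.
Lower-order terms cancel with the polynomial part, so the numerator is (1/3)·v^3 + o(v^3), and the limit is (1/3)/(1) = 1/3.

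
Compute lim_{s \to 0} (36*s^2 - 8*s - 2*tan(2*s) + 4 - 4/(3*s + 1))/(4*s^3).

Substitution gives 0/0; apply L'Hôpital's rule 3 times.
After differentiating numerator and denominator 3 times the quotient is (-64*tan(2*s)^2/cos(2*s)^2 - 32/cos(2*s)^4 + 648/(3*s + 1)^4)/(24); at s = 0 this is 77/3.

77/3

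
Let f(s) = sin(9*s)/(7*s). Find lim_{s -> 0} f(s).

Substitution gives 0/0.
Write it as (9/7)·sin(9s)/(9s); since sin(u)/u → 1, the limit is 9/7.

9/7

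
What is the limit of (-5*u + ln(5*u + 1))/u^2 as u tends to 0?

Direct substitution gives 0/0.
Apply L'Hôpital: lim (-5 + 5/(5*u + 1))/(2*u), still 0/0.
After 2 applications of L'Hôpital's rule the quotient is (-25/(5*u + 1)^2)/(2); substituting u = 0 gives -25/2.

-25/2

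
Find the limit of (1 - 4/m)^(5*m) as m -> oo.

Let L be the limit and take ln: ln L = lim (5m)·ln(1 - 4/m) = lim (5m)·(-4/m + O(1/m²)) = -20.
Hence L = e^(-20).

e^(-20)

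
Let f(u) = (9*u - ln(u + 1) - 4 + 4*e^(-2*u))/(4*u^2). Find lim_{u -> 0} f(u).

17/8

Substitution gives 0/0; apply L'Hôpital's rule 2 times.
After differentiating numerator and denominator 2 times the quotient is (16*e^(-2*u) + (u + 1)^(-2))/(8); at u = 0 this is 17/8.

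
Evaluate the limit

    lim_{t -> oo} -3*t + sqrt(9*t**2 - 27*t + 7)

-9/2

An ∞ − ∞ form. Rationalising with the conjugate, the difference becomes (-27t + 7) / (√(9*t^2 - 27*t + 7) + 3t).
For large t the denominator behaves like 2·3t, so the quotient tends to -27/6 = -9/2.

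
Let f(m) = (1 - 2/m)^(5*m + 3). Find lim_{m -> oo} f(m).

The base → 1 and the exponent → ∞: a 1^∞ form.
Take logarithms: (5m + 3)·ln(1 - 2/m). Since ln(1+u) ~ u for small u, this behaves like (5m)·(-2/m) → -10.
So the limit is e^(-10).

e^(-10)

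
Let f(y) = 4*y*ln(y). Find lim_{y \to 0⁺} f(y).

This is a 0·(−∞) form. Rewrite as 4·ln(y) / y^(−1) and apply L'Hôpital:
the derivative quotient is 4·(1/y) / (−1·y^(−2)) = (-4/1)·y^1 → 0.

0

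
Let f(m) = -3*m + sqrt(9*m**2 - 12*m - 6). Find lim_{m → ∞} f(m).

-2

This has the form ∞ − ∞. Multiply and divide by the conjugate √(9*m^2 - 12*m - 6) + 3m.
That gives (-12m - 6) / (√(9*m^2 - 12*m - 6) + 3m).
Divide numerator and denominator by m: the limit is -12/(2·3) = -2.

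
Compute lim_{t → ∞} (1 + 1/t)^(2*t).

Let L be the limit and take ln: ln L = lim (2t)·ln(1 + 1/t) = lim (2t)·(1/t + O(1/t²)) = 2.
Hence L = e^(2).

e^(2)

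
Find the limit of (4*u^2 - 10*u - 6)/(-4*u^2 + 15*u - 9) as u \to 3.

Since u = 3 makes numerator and denominator zero, (u - 3) divides both.
Cancelling it gives (4*u + 2)/(3 - 4*u); now plug in u = 3 to get -14/9.

-14/9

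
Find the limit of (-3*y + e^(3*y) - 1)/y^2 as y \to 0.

Direct substitution gives 0/0.
Apply L'Hôpital: lim (3*e^(3*y) - 3)/(2*y), still 0/0.
After 2 applications of L'Hôpital's rule the quotient is (9*e^(3*y))/(2); substituting y = 0 gives 9/2.

9/2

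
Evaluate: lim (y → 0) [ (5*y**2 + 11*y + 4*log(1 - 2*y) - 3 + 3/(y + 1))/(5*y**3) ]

-41/15

Substitution gives 0/0 (the numerator vanishes to order 3).
Expand each term to order y^3: the coefficient of y^3 in 4·ln(1 - 2y) is -32/3 and in 3·1/(1 + y) is -3.
Lower-order terms cancel with the polynomial part, so the numerator is (-41/3)·y^3 + o(y^3), and the limit is (-41/3)/(5) = -41/15.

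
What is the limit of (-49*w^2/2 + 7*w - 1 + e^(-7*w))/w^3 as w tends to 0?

Direct substitution gives 0/0.
Apply L'Hôpital: lim (-49*w + 7 - 7*e^(-7*w))/(3*w^2), still 0/0.
Apply L'Hôpital: lim (-49 + 49*e^(-7*w))/(6*w), still 0/0.
After 3 applications of L'Hôpital's rule the quotient is (-343*e^(-7*w))/(6); substituting w = 0 gives -343/6.

-343/6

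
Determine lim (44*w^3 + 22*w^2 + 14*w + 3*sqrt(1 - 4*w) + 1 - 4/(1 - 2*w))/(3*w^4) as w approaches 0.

-94/3

Substitution gives 0/0; apply L'Hôpital's rule 4 times.
After differentiating numerator and denominator 4 times the quotient is (1536/(2*w - 1)^5 - 720/(1 - 4*w)^(7/2))/(72); at w = 0 this is -94/3.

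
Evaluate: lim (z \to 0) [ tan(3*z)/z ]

Substitution gives 0/0.
Since tan(u)/u → 1 as u → 0, tan(3z)/(3z) → 1 and the limit is 3.

3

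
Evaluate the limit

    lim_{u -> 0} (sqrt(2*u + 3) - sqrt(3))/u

A 0/0 form; rationalise with √(3 + 2u) + √3. This collapses the numerator to 2u, leaving 2/(√(3 + 2u) + √3) → 2/(2√3) = √(3)/3.

√(3)/3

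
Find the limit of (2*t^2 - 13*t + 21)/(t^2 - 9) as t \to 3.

-1/6

At t = 3 both the top and bottom vanish — a removable singularity. Factoring out (t - 3) from each leaves (2*t - 7)/(t + 3), which at t = 3 equals -1/6.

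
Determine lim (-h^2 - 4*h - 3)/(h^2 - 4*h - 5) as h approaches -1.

At h = -1 both the top and bottom vanish — a removable singularity. Factoring out (h + 1) from each leaves (-h - 3)/(h - 5), which at h = -1 equals 1/3.

1/3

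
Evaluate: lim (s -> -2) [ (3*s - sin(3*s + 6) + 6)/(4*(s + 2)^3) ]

Direct substitution gives 0/0.
Apply L'Hôpital: lim (3 - 3*cos(3*s + 6))/(12*(s + 2)^2), still 0/0.
Apply L'Hôpital: lim (9*sin(3*s + 6))/(24*s + 48), still 0/0.
After 3 applications of L'Hôpital's rule the quotient is (27*cos(3*s + 6))/(24); substituting s = -2 gives 9/8.

9/8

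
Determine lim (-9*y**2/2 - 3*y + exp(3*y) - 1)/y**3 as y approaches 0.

Direct substitution gives 0/0.
Apply L'Hôpital: lim (-9*y + 3*e^(3*y) - 3)/(3*y^2), still 0/0.
Apply L'Hôpital: lim (9*e^(3*y) - 9)/(6*y), still 0/0.
After 3 applications of L'Hôpital's rule the quotient is (27*e^(3*y))/(6); substituting y = 0 gives 9/2.

9/2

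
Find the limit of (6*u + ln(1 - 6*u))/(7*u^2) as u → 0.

Direct substitution gives 0/0.
Apply L'Hôpital: lim (6 - 6/(1 - 6*u))/(14*u), still 0/0.
After 2 applications of L'Hôpital's rule the quotient is (-36/(1 - 6*u)^2)/(14); substituting u = 0 gives -18/7.

-18/7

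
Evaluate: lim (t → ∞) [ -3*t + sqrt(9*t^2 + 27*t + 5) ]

This has the form ∞ − ∞. Multiply and divide by the conjugate √(9*t^2 + 27*t + 5) + 3t.
That gives (27t + 5) / (√(9*t^2 + 27*t + 5) + 3t).
Divide numerator and denominator by t: the limit is 27/(2·3) = 9/2.

9/2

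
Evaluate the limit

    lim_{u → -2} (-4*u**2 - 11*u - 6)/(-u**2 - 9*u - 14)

At u = -2 both the top and bottom vanish — a removable singularity. Factoring out (u + 2) from each leaves (-4*u - 3)/(-u - 7), which at u = -2 equals -1.

-1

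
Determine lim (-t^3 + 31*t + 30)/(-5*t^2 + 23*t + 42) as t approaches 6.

77/37

At t = 6 both the top and bottom vanish — a removable singularity. Factoring out (t - 6) from each leaves (-t^2 - 6*t - 5)/(-5*t - 7), which at t = 6 equals 77/37.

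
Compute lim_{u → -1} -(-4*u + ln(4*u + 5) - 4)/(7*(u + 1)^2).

8/7

Direct substitution gives 0/0.
Apply L'Hôpital: lim (-4 + 4/(4*u + 5))/(-14*u - 14), still 0/0.
After 2 applications of L'Hôpital's rule the quotient is (-16/(4*u + 5)^2)/(-14); substituting u = -1 gives 8/7.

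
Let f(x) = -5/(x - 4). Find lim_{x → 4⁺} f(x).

-∞

As x → 4⁺, (x - 4) → 0⁺, so (x - 4)^1 → 0⁺ and -5/(x - 4)^1 → -∞.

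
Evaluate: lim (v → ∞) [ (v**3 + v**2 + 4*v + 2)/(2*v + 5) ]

∞

The numerator has higher degree (3 > 1); the quotient behaves like (1/(2))·v^2 for large |v|.
As v → +∞ this diverges to ∞.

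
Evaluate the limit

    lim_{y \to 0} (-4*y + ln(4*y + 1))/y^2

Direct substitution gives 0/0.
Apply L'Hôpital: lim (-4 + 4/(4*y + 1))/(2*y), still 0/0.
After 2 applications of L'Hôpital's rule the quotient is (-16/(4*y + 1)^2)/(2); substituting y = 0 gives -8.

-8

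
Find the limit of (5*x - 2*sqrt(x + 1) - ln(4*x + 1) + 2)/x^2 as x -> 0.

33/4

Substitution gives 0/0; apply L'Hôpital's rule 2 times.
After differentiating numerator and denominator 2 times the quotient is (16/(4*x + 1)^2 + 1/(2*(x + 1)^(3/2)))/(2); at x = 0 this is 33/4.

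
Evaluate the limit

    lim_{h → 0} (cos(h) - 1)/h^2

-1/2

Direct substitution gives 0/0.
Apply L'Hôpital: lim (-sin(h))/(2*h), still 0/0.
After 2 applications of L'Hôpital's rule the quotient is (-cos(h))/(2); substituting h = 0 gives -1/2.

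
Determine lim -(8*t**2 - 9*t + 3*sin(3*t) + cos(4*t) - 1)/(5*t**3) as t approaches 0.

Substitution gives 0/0; apply L'Hôpital's rule 3 times.
After differentiating numerator and denominator 3 times the quotient is (64*sin(4*t) - 81*cos(3*t))/(-30); at t = 0 this is 27/10.

27/10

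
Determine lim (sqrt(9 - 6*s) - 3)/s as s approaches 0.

-1

Substitution gives 0/0. Multiply numerator and denominator by the conjugate √(9 - 6s) + √9.
The numerator becomes (9 - 6s) − 9 = -6s, so the expression simplifies to -6/(√(9 - 6s) + √9).
Letting s → 0 gives -6/(2√9) = -1.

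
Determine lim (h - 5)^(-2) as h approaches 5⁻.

As h → 5⁻, (h - 5) → 0⁻, so (h - 5)^2 → 0⁺ and 1/(h - 5)^2 → ∞.

∞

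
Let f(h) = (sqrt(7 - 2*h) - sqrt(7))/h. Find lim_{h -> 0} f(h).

-√(7)/7

Substitution gives 0/0. Multiply numerator and denominator by the conjugate √(7 - 2h) + √7.
The numerator becomes (7 - 2h) − 7 = -2h, so the expression simplifies to -2/(√(7 - 2h) + √7).
Letting h → 0 gives -2/(2√7) = -√(7)/7.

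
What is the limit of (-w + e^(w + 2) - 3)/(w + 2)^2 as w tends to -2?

Direct substitution gives 0/0.
Apply L'Hôpital: lim (e^(w + 2) - 1)/(2*w + 4), still 0/0.
After 2 applications of L'Hôpital's rule the quotient is (e^(w + 2))/(2); substituting w = -2 gives 1/2.

1/2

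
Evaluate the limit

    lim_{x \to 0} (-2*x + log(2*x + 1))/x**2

Direct substitution gives 0/0.
Apply L'Hôpital: lim (-2 + 2/(2*x + 1))/(2*x), still 0/0.
After 2 applications of L'Hôpital's rule the quotient is (-4/(2*x + 1)^2)/(2); substituting x = 0 gives -2.

-2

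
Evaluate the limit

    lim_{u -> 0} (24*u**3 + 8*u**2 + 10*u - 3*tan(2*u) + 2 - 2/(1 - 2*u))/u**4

-32

Substitution gives 0/0 (the numerator vanishes to order 4).
Expand each term to order u^4: the coefficient of u^4 in -2·1/(1 - 2u) is -32 and in -3·tan(2u) is 0.
Lower-order terms cancel with the polynomial part, so the numerator is (-32)·u^4 + o(u^4), and the limit is (-32)/(1) = -32.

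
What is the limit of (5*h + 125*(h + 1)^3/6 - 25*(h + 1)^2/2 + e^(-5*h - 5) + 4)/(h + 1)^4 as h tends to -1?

Direct substitution gives 0/0.
Apply L'Hôpital: lim (-25*h + 125*(h + 1)^2/2 - 5*e^(-5*h - 5) - 20)/(4*(h + 1)^3), still 0/0.
Apply L'Hôpital: lim (125*h + 25*e^(-5*h - 5) + 100)/(12*(h + 1)^2), still 0/0.
Apply L'Hôpital: lim (125 - 125*e^(-5*h - 5))/(24*h + 24), still 0/0.
After 4 applications of L'Hôpital's rule the quotient is (625*e^(-5*h - 5))/(24); substituting h = -1 gives 625/24.

625/24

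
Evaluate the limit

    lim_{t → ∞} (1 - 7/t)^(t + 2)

e^(-7)

The base → 1 and the exponent → ∞: a 1^∞ form.
Take logarithms: (t + 2)·ln(1 - 7/t). Since ln(1+u) ~ u for small u, this behaves like (t)·(-7/t) → -7.
So the limit is e^(-7).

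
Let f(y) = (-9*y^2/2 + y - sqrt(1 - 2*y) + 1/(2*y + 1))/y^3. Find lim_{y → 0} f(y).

Substitution gives 0/0; apply L'Hôpital's rule 3 times.
After differentiating numerator and denominator 3 times the quotient is (-48/(2*y + 1)^4 + 3/(1 - 2*y)^(5/2))/(6); at y = 0 this is -15/2.

-15/2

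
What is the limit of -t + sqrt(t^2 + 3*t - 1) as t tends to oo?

An ∞ − ∞ form. Rationalising with the conjugate, the difference becomes (3t - 1) / (√(t^2 + 3*t - 1) + t).
For large t the denominator behaves like 2·t, so the quotient tends to 3/2 = 3/2.

3/2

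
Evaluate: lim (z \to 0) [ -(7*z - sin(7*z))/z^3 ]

Direct substitution gives 0/0.
Apply L'Hôpital: lim (7 - 7*cos(7*z))/(-3*z^2), still 0/0.
Apply L'Hôpital: lim (49*sin(7*z))/(-6*z), still 0/0.
After 3 applications of L'Hôpital's rule the quotient is (343*cos(7*z))/(-6); substituting z = 0 gives -343/6.

-343/6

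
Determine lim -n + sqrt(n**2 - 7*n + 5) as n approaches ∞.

This has the form ∞ − ∞. Multiply and divide by the conjugate √(n^2 - 7*n + 5) + n.
That gives (-7n + 5) / (√(n^2 - 7*n + 5) + n).
Divide numerator and denominator by n: the limit is -7/(2·1) = -7/2.

-7/2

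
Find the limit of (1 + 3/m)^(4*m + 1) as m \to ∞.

Write it as [(1 + 3/m)^m]^(4) · (1 + 3/m)^(1). The bracketed term tends to e^(3) and the second factor to 1, so the limit is e^(12).

e^(12)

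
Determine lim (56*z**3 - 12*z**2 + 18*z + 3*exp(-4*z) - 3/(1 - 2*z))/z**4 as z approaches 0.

-16

Substitution gives 0/0 (the numerator vanishes to order 4).
Expand each term to order z^4: the coefficient of z^4 in 3·e^(-4z) is 32 and in -3·1/(1 - 2z) is -48.
Lower-order terms cancel with the polynomial part, so the numerator is (-16)·z^4 + o(z^4), and the limit is (-16)/(1) = -16.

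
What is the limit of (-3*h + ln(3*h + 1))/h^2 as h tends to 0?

Direct substitution gives 0/0.
Apply L'Hôpital: lim (-3 + 3/(3*h + 1))/(2*h), still 0/0.
After 2 applications of L'Hôpital's rule the quotient is (-9/(3*h + 1)^2)/(2); substituting h = 0 gives -9/2.

-9/2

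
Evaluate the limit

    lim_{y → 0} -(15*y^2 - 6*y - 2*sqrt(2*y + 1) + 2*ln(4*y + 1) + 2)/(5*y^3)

-25/3

Substitution gives 0/0 (the numerator vanishes to order 3).
Expand each term to order y^3: the coefficient of y^3 in -2·√(1 + 2y) is -1 and in 2·ln(1 + 4y) is 128/3.
Lower-order terms cancel with the polynomial part, so the numerator is (125/3)·y^3 + o(y^3), and the limit is (125/3)/(-5) = -25/3.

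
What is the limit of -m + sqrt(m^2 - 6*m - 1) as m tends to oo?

An ∞ − ∞ form. Rationalising with the conjugate, the difference becomes (-6m - 1) / (√(m^2 - 6*m - 1) + m).
For large m the denominator behaves like 2·m, so the quotient tends to -6/2 = -3.

-3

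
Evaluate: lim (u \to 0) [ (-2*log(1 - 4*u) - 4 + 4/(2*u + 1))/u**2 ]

Substitution gives 0/0; apply L'Hôpital's rule 2 times.
After differentiating numerator and denominator 2 times the quotient is (32/(4*u - 1)^2 + 32/(2*u + 1)^3)/(2); at u = 0 this is 32.

32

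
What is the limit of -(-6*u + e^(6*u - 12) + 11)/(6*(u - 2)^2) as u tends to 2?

-3

Direct substitution gives 0/0.
Apply L'Hôpital: lim (6*e^(6*u - 12) - 6)/(24 - 12*u), still 0/0.
After 2 applications of L'Hôpital's rule the quotient is (36*e^(6*u - 12))/(-12); substituting u = 2 gives -3.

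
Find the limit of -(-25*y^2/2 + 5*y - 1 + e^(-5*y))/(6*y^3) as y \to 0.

125/36

Direct substitution gives 0/0.
Apply L'Hôpital: lim (-25*y + 5 - 5*e^(-5*y))/(-18*y^2), still 0/0.
Apply L'Hôpital: lim (-25 + 25*e^(-5*y))/(-36*y), still 0/0.
After 3 applications of L'Hôpital's rule the quotient is (-125*e^(-5*y))/(-36); substituting y = 0 gives 125/36.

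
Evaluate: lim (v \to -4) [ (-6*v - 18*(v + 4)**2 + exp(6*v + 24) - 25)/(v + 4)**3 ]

Direct substitution gives 0/0.
Apply L'Hôpital: lim (-36*v + 6*e^(6*v + 24) - 150)/(3*(v + 4)^2), still 0/0.
Apply L'Hôpital: lim (36*e^(6*v + 24) - 36)/(6*v + 24), still 0/0.
After 3 applications of L'Hôpital's rule the quotient is (216*e^(6*v + 24))/(6); substituting v = -4 gives 36.

36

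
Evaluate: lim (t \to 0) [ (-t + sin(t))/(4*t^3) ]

Direct substitution gives 0/0.
Apply L'Hôpital: lim (cos(t) - 1)/(12*t^2), still 0/0.
Apply L'Hôpital: lim (-sin(t))/(24*t), still 0/0.
After 3 applications of L'Hôpital's rule the quotient is (-cos(t))/(24); substituting t = 0 gives -1/24.

-1/24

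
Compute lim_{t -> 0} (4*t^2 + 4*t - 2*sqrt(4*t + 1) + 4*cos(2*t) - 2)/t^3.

-8

Substitution gives 0/0 (the numerator vanishes to order 3).
Expand each term to order t^3: the coefficient of t^3 in -2·√(1 + 4t) is -8 and in 4·cos(2t) is 0.
Lower-order terms cancel with the polynomial part, so the numerator is (-8)·t^3 + o(t^3), and the limit is (-8)/(1) = -8.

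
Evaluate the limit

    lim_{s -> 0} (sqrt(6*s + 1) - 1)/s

3

A 0/0 form; rationalise with √(1 + 6s) + √1. This collapses the numerator to 6s, leaving 6/(√(1 + 6s) + √1) → 6/(2√1) = 3.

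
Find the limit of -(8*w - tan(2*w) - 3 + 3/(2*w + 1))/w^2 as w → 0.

-12

Substitution gives 0/0 (the numerator vanishes to order 2).
Expand each term to order w^2: the coefficient of w^2 in −tan(2w) is 0 and in 3·1/(1 + 2w) is 12.
Lower-order terms cancel with the polynomial part, so the numerator is (12)·w^2 + o(w^2), and the limit is (12)/(-1) = -12.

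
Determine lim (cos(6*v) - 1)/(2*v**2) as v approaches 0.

Direct substitution gives 0/0.
Apply L'Hôpital: lim (-6*sin(6*v))/(4*v), still 0/0.
After 2 applications of L'Hôpital's rule the quotient is (-36*cos(6*v))/(4); substituting v = 0 gives -9.

-9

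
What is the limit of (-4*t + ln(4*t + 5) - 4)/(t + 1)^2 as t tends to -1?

Direct substitution gives 0/0.
Apply L'Hôpital: lim (-4 + 4/(4*t + 5))/(2*t + 2), still 0/0.
After 2 applications of L'Hôpital's rule the quotient is (-16/(4*t + 5)^2)/(2); substituting t = -1 gives -8.

-8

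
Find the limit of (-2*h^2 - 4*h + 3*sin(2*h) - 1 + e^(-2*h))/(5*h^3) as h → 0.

-16/15

Substitution gives 0/0; apply L'Hôpital's rule 3 times.
After differentiating numerator and denominator 3 times the quotient is (-24*cos(2*h) - 8*e^(-2*h))/(30); at h = 0 this is -16/15.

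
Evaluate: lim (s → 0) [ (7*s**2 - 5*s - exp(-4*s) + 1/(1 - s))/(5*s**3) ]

Substitution gives 0/0 (the numerator vanishes to order 3).
Expand each term to order s^3: the coefficient of s^3 in −e^(-4s) is 32/3 and in 1/(1 - s) is 1.
Lower-order terms cancel with the polynomial part, so the numerator is (35/3)·s^3 + o(s^3), and the limit is (35/3)/(5) = 7/3.

7/3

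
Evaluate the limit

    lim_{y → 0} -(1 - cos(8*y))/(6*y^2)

-16/3

Substitution gives 0/0.
Use (1 − cos u)/u² → 1/2 with u = 8y: the limit is 8²/(2·(-6)) = -16/3.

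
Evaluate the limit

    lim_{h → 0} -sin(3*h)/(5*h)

Substitution gives 0/0.
Write it as (3/(-5))·sin(3h)/(3h); since sin(u)/u → 1, the limit is -3/5.

-3/5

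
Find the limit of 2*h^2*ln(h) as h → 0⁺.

This is a 0·(−∞) form. Rewrite as 2·ln(h) / h^(−2) and apply L'Hôpital:
the derivative quotient is 2·(1/h) / (−2·h^(−3)) = (-2/2)·h^2 → 0.

0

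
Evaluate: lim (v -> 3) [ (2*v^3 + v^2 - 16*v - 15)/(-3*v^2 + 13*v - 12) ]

-44/5

At v = 3 both the top and bottom vanish — a removable singularity. Factoring out (v - 3) from each leaves (2*v^2 + 7*v + 5)/(4 - 3*v), which at v = 3 equals -44/5.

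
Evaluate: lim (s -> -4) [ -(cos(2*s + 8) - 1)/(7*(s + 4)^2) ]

Direct substitution gives 0/0.
Apply L'Hôpital: lim (-2*sin(2*s + 8))/(-14*s - 56), still 0/0.
After 2 applications of L'Hôpital's rule the quotient is (-4*cos(2*s + 8))/(-14); substituting s = -4 gives 2/7.

2/7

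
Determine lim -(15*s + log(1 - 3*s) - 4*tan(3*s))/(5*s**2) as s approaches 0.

9/10

Substitution gives 0/0 (the numerator vanishes to order 2).
Expand each term to order s^2: the coefficient of s^2 in -4·tan(3s) is 0 and in ln(1 - 3s) is -9/2.
Lower-order terms cancel with the polynomial part, so the numerator is (-9/2)·s^2 + o(s^2), and the limit is (-9/2)/(-5) = 9/10.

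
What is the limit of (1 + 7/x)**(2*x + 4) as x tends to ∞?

e^(14)

Write it as [(1 + 7/x)^x]^(2) · (1 + 7/x)^(4). The bracketed term tends to e^(7) and the second factor to 1, so the limit is e^(14).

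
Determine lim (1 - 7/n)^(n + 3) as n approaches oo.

Write it as [(1 - 7/n)^n]^(1) · (1 - 7/n)^(3). The bracketed term tends to e^(-7) and the second factor to 1, so the limit is e^(-7).

e^(-7)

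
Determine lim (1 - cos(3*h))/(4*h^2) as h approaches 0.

Substitution gives 0/0.
Use (1 − cos u)/u² → 1/2 with u = 3h: the limit is 3²/(2·4) = 9/8.

9/8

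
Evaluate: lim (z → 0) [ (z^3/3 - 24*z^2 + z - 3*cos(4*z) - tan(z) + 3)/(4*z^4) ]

-8

Substitution gives 0/0; apply L'Hôpital's rule 4 times.
After differentiating numerator and denominator 4 times the quotient is (-768*cos(4*z) - 24*tan(z)^5 - 40*tan(z)^3 - 16*tan(z))/(96); at z = 0 this is -8.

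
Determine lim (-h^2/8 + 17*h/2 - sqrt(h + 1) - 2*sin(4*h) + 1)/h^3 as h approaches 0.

1021/48

Substitution gives 0/0; apply L'Hôpital's rule 3 times.
After differentiating numerator and denominator 3 times the quotient is (128*cos(4*h) - 3/(8*(h + 1)^(5/2)))/(6); at h = 0 this is 1021/48.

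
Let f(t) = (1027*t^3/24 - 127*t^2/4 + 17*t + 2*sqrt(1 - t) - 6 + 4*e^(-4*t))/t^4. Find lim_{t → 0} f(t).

Substitution gives 0/0; apply L'Hôpital's rule 4 times.
After differentiating numerator and denominator 4 times the quotient is (1024*e^(-4*t) - 15/(8*(1 - t)^(7/2)))/(24); at t = 0 this is 8177/192.

8177/192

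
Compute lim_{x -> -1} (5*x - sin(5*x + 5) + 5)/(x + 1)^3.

125/6

Direct substitution gives 0/0.
Apply L'Hôpital: lim (5 - 5*cos(5*x + 5))/(3*(x + 1)^2), still 0/0.
Apply L'Hôpital: lim (25*sin(5*x + 5))/(6*x + 6), still 0/0.
After 3 applications of L'Hôpital's rule the quotient is (125*cos(5*x + 5))/(6); substituting x = -1 gives 125/6.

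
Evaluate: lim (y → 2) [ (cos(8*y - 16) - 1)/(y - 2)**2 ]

-32

Direct substitution gives 0/0.
Apply L'Hôpital: lim (-8*sin(8*y - 16))/(2*y - 4), still 0/0.
After 2 applications of L'Hôpital's rule the quotient is (-64*cos(8*y - 16))/(2); substituting y = 2 gives -32.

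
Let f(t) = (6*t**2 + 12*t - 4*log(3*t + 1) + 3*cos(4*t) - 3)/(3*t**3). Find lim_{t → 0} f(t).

-12

Substitution gives 0/0; apply L'Hôpital's rule 3 times.
After differentiating numerator and denominator 3 times the quotient is (192*sin(4*t) - 216/(3*t + 1)^3)/(18); at t = 0 this is -12.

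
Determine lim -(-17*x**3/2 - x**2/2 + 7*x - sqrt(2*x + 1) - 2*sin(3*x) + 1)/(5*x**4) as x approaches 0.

Substitution gives 0/0; apply L'Hôpital's rule 4 times.
After differentiating numerator and denominator 4 times the quotient is (-162*sin(3*x) + 15/(2*x + 1)^(7/2))/(-120); at x = 0 this is -1/8.

-1/8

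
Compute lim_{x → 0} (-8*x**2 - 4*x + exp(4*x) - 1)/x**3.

32/3

Direct substitution gives 0/0.
Apply L'Hôpital: lim (-16*x + 4*e^(4*x) - 4)/(3*x^2), still 0/0.
Apply L'Hôpital: lim (16*e^(4*x) - 16)/(6*x), still 0/0.
After 3 applications of L'Hôpital's rule the quotient is (64*e^(4*x))/(6); substituting x = 0 gives 32/3.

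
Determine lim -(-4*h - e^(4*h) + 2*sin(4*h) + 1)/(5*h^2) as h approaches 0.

Substitution gives 0/0; apply L'Hôpital's rule 2 times.
After differentiating numerator and denominator 2 times the quotient is (-16*e^(4*h) - 32*sin(4*h))/(-10); at h = 0 this is 8/5.

8/5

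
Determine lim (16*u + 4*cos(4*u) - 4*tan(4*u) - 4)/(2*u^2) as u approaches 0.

-16

Substitution gives 0/0 (the numerator vanishes to order 2).
Expand each term to order u^2: the coefficient of u^2 in -4·tan(4u) is 0 and in 4·cos(4u) is -32.
Lower-order terms cancel with the polynomial part, so the numerator is (-32)·u^2 + o(u^2), and the limit is (-32)/(2) = -16.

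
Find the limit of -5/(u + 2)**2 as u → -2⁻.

-∞

As u → -2⁻, (u + 2) → 0⁻, so (u + 2)^2 → 0⁺ and -5/(u + 2)^2 → -∞.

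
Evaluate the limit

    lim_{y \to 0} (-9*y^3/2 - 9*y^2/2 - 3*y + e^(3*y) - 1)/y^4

27/8

Direct substitution gives 0/0.
Apply L'Hôpital: lim (-27*y^2/2 - 9*y + 3*e^(3*y) - 3)/(4*y^3), still 0/0.
Apply L'Hôpital: lim (-27*y + 9*e^(3*y) - 9)/(12*y^2), still 0/0.
Apply L'Hôpital: lim (27*e^(3*y) - 27)/(24*y), still 0/0.
After 4 applications of L'Hôpital's rule the quotient is (81*e^(3*y))/(24); substituting y = 0 gives 27/8.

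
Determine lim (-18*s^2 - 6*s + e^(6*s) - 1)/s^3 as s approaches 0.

36

Direct substitution gives 0/0.
Apply L'Hôpital: lim (-36*s + 6*e^(6*s) - 6)/(3*s^2), still 0/0.
Apply L'Hôpital: lim (36*e^(6*s) - 36)/(6*s), still 0/0.
After 3 applications of L'Hôpital's rule the quotient is (216*e^(6*s))/(6); substituting s = 0 gives 36.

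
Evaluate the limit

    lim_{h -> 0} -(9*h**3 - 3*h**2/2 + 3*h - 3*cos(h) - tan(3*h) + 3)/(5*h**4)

Substitution gives 0/0; apply L'Hôpital's rule 4 times.
After differentiating numerator and denominator 4 times the quotient is (-3*cos(h) - 1944*tan(3*h)^5 - 3240*tan(3*h)^3 - 1296*tan(3*h))/(-120); at h = 0 this is 1/40.

1/40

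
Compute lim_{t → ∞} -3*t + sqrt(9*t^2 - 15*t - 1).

-5/2

This has the form ∞ − ∞. Multiply and divide by the conjugate √(9*t^2 - 15*t - 1) + 3t.
That gives (-15t - 1) / (√(9*t^2 - 15*t - 1) + 3t).
Divide numerator and denominator by t: the limit is -15/(2·3) = -5/2.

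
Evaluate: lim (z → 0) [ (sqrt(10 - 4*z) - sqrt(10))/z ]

-√(10)/5

Substitution gives 0/0. Multiply numerator and denominator by the conjugate √(10 - 4z) + √10.
The numerator becomes (10 - 4z) − 10 = -4z, so the expression simplifies to -4/(√(10 - 4z) + √10).
Letting z → 0 gives -4/(2√10) = -√(10)/5.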